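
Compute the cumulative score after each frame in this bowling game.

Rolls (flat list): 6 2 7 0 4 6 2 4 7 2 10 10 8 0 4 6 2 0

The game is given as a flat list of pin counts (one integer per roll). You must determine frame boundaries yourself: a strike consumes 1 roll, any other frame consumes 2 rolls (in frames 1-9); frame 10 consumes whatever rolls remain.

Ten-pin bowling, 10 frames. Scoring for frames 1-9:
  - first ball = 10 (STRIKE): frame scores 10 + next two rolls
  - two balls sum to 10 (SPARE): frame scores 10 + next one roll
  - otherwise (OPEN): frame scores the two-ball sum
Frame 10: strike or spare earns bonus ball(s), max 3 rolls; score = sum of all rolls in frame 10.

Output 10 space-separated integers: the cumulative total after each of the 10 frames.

Answer: 8 15 27 33 42 70 88 96 108 110

Derivation:
Frame 1: OPEN (6+2=8). Cumulative: 8
Frame 2: OPEN (7+0=7). Cumulative: 15
Frame 3: SPARE (4+6=10). 10 + next roll (2) = 12. Cumulative: 27
Frame 4: OPEN (2+4=6). Cumulative: 33
Frame 5: OPEN (7+2=9). Cumulative: 42
Frame 6: STRIKE. 10 + next two rolls (10+8) = 28. Cumulative: 70
Frame 7: STRIKE. 10 + next two rolls (8+0) = 18. Cumulative: 88
Frame 8: OPEN (8+0=8). Cumulative: 96
Frame 9: SPARE (4+6=10). 10 + next roll (2) = 12. Cumulative: 108
Frame 10: OPEN. Sum of all frame-10 rolls (2+0) = 2. Cumulative: 110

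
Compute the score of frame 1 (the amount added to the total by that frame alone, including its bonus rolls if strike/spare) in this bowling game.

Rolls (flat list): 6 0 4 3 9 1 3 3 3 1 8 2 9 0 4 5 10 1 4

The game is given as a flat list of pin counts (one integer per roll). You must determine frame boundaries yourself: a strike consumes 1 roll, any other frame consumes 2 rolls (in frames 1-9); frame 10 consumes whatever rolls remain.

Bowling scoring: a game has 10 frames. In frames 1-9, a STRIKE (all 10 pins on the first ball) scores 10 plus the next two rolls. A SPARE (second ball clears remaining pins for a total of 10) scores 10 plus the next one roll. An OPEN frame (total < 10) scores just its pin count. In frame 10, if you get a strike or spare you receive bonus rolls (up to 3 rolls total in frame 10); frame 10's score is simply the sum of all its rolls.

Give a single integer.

Answer: 6

Derivation:
Frame 1: OPEN (6+0=6). Cumulative: 6
Frame 2: OPEN (4+3=7). Cumulative: 13
Frame 3: SPARE (9+1=10). 10 + next roll (3) = 13. Cumulative: 26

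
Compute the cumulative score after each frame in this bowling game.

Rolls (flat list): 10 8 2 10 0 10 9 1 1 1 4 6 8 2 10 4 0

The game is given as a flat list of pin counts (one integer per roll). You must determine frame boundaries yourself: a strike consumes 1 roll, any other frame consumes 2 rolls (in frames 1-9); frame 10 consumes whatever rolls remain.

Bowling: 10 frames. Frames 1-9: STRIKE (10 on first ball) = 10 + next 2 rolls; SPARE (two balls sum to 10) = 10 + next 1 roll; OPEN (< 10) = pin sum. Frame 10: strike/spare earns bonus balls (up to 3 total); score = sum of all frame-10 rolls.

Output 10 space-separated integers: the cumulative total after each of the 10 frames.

Answer: 20 40 60 79 90 92 110 130 144 148

Derivation:
Frame 1: STRIKE. 10 + next two rolls (8+2) = 20. Cumulative: 20
Frame 2: SPARE (8+2=10). 10 + next roll (10) = 20. Cumulative: 40
Frame 3: STRIKE. 10 + next two rolls (0+10) = 20. Cumulative: 60
Frame 4: SPARE (0+10=10). 10 + next roll (9) = 19. Cumulative: 79
Frame 5: SPARE (9+1=10). 10 + next roll (1) = 11. Cumulative: 90
Frame 6: OPEN (1+1=2). Cumulative: 92
Frame 7: SPARE (4+6=10). 10 + next roll (8) = 18. Cumulative: 110
Frame 8: SPARE (8+2=10). 10 + next roll (10) = 20. Cumulative: 130
Frame 9: STRIKE. 10 + next two rolls (4+0) = 14. Cumulative: 144
Frame 10: OPEN. Sum of all frame-10 rolls (4+0) = 4. Cumulative: 148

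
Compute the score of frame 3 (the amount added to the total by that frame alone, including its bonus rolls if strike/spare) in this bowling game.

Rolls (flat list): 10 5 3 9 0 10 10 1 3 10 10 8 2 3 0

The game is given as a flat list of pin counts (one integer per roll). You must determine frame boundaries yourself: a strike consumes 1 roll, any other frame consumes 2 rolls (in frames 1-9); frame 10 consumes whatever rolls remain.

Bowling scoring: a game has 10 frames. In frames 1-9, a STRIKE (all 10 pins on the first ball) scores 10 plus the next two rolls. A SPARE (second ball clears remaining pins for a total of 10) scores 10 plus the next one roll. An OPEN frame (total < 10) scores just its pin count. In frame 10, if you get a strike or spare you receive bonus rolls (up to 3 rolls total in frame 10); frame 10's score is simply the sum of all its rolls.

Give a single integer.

Answer: 9

Derivation:
Frame 1: STRIKE. 10 + next two rolls (5+3) = 18. Cumulative: 18
Frame 2: OPEN (5+3=8). Cumulative: 26
Frame 3: OPEN (9+0=9). Cumulative: 35
Frame 4: STRIKE. 10 + next two rolls (10+1) = 21. Cumulative: 56
Frame 5: STRIKE. 10 + next two rolls (1+3) = 14. Cumulative: 70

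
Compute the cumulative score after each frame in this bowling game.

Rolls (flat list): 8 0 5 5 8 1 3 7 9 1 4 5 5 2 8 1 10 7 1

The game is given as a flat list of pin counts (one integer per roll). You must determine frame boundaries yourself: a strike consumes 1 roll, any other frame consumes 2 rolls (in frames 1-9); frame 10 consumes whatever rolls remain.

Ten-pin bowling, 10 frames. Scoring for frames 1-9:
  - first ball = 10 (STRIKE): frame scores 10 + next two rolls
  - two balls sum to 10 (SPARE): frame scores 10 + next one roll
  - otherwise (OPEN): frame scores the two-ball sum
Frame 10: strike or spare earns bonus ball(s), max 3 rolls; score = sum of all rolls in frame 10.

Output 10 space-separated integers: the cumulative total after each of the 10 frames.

Answer: 8 26 35 54 68 77 84 93 111 119

Derivation:
Frame 1: OPEN (8+0=8). Cumulative: 8
Frame 2: SPARE (5+5=10). 10 + next roll (8) = 18. Cumulative: 26
Frame 3: OPEN (8+1=9). Cumulative: 35
Frame 4: SPARE (3+7=10). 10 + next roll (9) = 19. Cumulative: 54
Frame 5: SPARE (9+1=10). 10 + next roll (4) = 14. Cumulative: 68
Frame 6: OPEN (4+5=9). Cumulative: 77
Frame 7: OPEN (5+2=7). Cumulative: 84
Frame 8: OPEN (8+1=9). Cumulative: 93
Frame 9: STRIKE. 10 + next two rolls (7+1) = 18. Cumulative: 111
Frame 10: OPEN. Sum of all frame-10 rolls (7+1) = 8. Cumulative: 119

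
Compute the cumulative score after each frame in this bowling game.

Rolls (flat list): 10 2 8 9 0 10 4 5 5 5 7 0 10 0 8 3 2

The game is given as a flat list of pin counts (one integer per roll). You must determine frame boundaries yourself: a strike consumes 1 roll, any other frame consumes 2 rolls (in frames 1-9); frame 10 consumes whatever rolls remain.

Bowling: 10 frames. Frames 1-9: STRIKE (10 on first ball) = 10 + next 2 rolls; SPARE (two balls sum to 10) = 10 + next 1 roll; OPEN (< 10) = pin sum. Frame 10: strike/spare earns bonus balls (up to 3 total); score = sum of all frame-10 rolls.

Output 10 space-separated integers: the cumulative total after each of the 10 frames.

Frame 1: STRIKE. 10 + next two rolls (2+8) = 20. Cumulative: 20
Frame 2: SPARE (2+8=10). 10 + next roll (9) = 19. Cumulative: 39
Frame 3: OPEN (9+0=9). Cumulative: 48
Frame 4: STRIKE. 10 + next two rolls (4+5) = 19. Cumulative: 67
Frame 5: OPEN (4+5=9). Cumulative: 76
Frame 6: SPARE (5+5=10). 10 + next roll (7) = 17. Cumulative: 93
Frame 7: OPEN (7+0=7). Cumulative: 100
Frame 8: STRIKE. 10 + next two rolls (0+8) = 18. Cumulative: 118
Frame 9: OPEN (0+8=8). Cumulative: 126
Frame 10: OPEN. Sum of all frame-10 rolls (3+2) = 5. Cumulative: 131

Answer: 20 39 48 67 76 93 100 118 126 131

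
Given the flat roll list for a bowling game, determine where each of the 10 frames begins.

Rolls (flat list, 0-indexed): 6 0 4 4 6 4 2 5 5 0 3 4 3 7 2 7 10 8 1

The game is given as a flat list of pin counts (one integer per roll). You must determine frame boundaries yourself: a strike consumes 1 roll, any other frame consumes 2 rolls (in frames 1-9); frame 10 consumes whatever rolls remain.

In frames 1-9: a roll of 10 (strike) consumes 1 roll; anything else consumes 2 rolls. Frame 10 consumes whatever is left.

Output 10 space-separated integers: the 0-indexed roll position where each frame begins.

Answer: 0 2 4 6 8 10 12 14 16 17

Derivation:
Frame 1 starts at roll index 0: rolls=6,0 (sum=6), consumes 2 rolls
Frame 2 starts at roll index 2: rolls=4,4 (sum=8), consumes 2 rolls
Frame 3 starts at roll index 4: rolls=6,4 (sum=10), consumes 2 rolls
Frame 4 starts at roll index 6: rolls=2,5 (sum=7), consumes 2 rolls
Frame 5 starts at roll index 8: rolls=5,0 (sum=5), consumes 2 rolls
Frame 6 starts at roll index 10: rolls=3,4 (sum=7), consumes 2 rolls
Frame 7 starts at roll index 12: rolls=3,7 (sum=10), consumes 2 rolls
Frame 8 starts at roll index 14: rolls=2,7 (sum=9), consumes 2 rolls
Frame 9 starts at roll index 16: roll=10 (strike), consumes 1 roll
Frame 10 starts at roll index 17: 2 remaining rolls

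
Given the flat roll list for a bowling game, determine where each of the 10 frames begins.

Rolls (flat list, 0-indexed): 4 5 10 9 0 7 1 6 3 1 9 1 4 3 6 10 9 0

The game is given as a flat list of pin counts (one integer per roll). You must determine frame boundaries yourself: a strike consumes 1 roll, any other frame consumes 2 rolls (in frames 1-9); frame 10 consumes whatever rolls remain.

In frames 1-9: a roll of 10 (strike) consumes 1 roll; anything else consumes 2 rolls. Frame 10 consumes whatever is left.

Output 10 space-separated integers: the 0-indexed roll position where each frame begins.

Frame 1 starts at roll index 0: rolls=4,5 (sum=9), consumes 2 rolls
Frame 2 starts at roll index 2: roll=10 (strike), consumes 1 roll
Frame 3 starts at roll index 3: rolls=9,0 (sum=9), consumes 2 rolls
Frame 4 starts at roll index 5: rolls=7,1 (sum=8), consumes 2 rolls
Frame 5 starts at roll index 7: rolls=6,3 (sum=9), consumes 2 rolls
Frame 6 starts at roll index 9: rolls=1,9 (sum=10), consumes 2 rolls
Frame 7 starts at roll index 11: rolls=1,4 (sum=5), consumes 2 rolls
Frame 8 starts at roll index 13: rolls=3,6 (sum=9), consumes 2 rolls
Frame 9 starts at roll index 15: roll=10 (strike), consumes 1 roll
Frame 10 starts at roll index 16: 2 remaining rolls

Answer: 0 2 3 5 7 9 11 13 15 16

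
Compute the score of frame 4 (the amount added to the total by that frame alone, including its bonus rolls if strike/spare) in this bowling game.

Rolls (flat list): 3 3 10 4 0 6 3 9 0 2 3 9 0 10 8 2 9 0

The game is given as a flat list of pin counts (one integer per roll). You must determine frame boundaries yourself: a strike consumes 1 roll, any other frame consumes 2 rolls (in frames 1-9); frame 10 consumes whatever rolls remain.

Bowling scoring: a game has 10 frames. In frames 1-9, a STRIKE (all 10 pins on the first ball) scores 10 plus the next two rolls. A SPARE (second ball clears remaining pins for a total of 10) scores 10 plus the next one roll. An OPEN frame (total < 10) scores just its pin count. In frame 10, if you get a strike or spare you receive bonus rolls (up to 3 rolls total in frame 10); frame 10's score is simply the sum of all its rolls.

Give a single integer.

Frame 1: OPEN (3+3=6). Cumulative: 6
Frame 2: STRIKE. 10 + next two rolls (4+0) = 14. Cumulative: 20
Frame 3: OPEN (4+0=4). Cumulative: 24
Frame 4: OPEN (6+3=9). Cumulative: 33
Frame 5: OPEN (9+0=9). Cumulative: 42
Frame 6: OPEN (2+3=5). Cumulative: 47

Answer: 9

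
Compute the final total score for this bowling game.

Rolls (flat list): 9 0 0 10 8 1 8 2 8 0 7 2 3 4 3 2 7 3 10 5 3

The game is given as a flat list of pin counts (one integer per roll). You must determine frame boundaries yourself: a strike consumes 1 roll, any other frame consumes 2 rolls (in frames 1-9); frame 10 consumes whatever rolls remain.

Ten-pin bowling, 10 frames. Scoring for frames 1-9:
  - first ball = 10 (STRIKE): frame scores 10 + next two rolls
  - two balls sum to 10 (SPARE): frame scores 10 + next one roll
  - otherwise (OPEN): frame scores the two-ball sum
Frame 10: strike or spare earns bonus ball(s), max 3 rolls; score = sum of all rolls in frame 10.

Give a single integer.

Answer: 121

Derivation:
Frame 1: OPEN (9+0=9). Cumulative: 9
Frame 2: SPARE (0+10=10). 10 + next roll (8) = 18. Cumulative: 27
Frame 3: OPEN (8+1=9). Cumulative: 36
Frame 4: SPARE (8+2=10). 10 + next roll (8) = 18. Cumulative: 54
Frame 5: OPEN (8+0=8). Cumulative: 62
Frame 6: OPEN (7+2=9). Cumulative: 71
Frame 7: OPEN (3+4=7). Cumulative: 78
Frame 8: OPEN (3+2=5). Cumulative: 83
Frame 9: SPARE (7+3=10). 10 + next roll (10) = 20. Cumulative: 103
Frame 10: STRIKE. Sum of all frame-10 rolls (10+5+3) = 18. Cumulative: 121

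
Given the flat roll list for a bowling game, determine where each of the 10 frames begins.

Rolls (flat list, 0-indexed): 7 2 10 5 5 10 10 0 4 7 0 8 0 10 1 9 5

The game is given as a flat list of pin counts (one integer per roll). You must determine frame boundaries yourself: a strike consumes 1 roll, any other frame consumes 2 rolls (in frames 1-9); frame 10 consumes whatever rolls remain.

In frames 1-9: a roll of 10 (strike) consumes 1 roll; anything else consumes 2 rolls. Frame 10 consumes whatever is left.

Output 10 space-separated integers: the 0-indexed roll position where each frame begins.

Frame 1 starts at roll index 0: rolls=7,2 (sum=9), consumes 2 rolls
Frame 2 starts at roll index 2: roll=10 (strike), consumes 1 roll
Frame 3 starts at roll index 3: rolls=5,5 (sum=10), consumes 2 rolls
Frame 4 starts at roll index 5: roll=10 (strike), consumes 1 roll
Frame 5 starts at roll index 6: roll=10 (strike), consumes 1 roll
Frame 6 starts at roll index 7: rolls=0,4 (sum=4), consumes 2 rolls
Frame 7 starts at roll index 9: rolls=7,0 (sum=7), consumes 2 rolls
Frame 8 starts at roll index 11: rolls=8,0 (sum=8), consumes 2 rolls
Frame 9 starts at roll index 13: roll=10 (strike), consumes 1 roll
Frame 10 starts at roll index 14: 3 remaining rolls

Answer: 0 2 3 5 6 7 9 11 13 14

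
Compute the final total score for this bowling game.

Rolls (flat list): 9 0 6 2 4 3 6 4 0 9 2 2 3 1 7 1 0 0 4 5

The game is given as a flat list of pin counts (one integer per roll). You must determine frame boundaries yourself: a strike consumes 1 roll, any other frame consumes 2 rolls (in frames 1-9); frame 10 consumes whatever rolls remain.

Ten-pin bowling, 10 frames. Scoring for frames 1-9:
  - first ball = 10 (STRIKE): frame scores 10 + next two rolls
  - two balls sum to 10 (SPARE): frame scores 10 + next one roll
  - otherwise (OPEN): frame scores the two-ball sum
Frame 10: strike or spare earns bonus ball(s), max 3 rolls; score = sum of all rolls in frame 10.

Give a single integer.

Answer: 68

Derivation:
Frame 1: OPEN (9+0=9). Cumulative: 9
Frame 2: OPEN (6+2=8). Cumulative: 17
Frame 3: OPEN (4+3=7). Cumulative: 24
Frame 4: SPARE (6+4=10). 10 + next roll (0) = 10. Cumulative: 34
Frame 5: OPEN (0+9=9). Cumulative: 43
Frame 6: OPEN (2+2=4). Cumulative: 47
Frame 7: OPEN (3+1=4). Cumulative: 51
Frame 8: OPEN (7+1=8). Cumulative: 59
Frame 9: OPEN (0+0=0). Cumulative: 59
Frame 10: OPEN. Sum of all frame-10 rolls (4+5) = 9. Cumulative: 68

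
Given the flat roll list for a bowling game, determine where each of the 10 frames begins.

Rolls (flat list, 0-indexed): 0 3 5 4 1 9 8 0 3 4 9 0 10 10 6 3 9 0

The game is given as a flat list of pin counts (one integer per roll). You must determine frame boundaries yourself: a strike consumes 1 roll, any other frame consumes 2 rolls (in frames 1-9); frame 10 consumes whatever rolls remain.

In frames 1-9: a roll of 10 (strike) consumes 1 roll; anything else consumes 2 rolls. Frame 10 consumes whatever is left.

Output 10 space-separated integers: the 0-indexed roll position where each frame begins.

Answer: 0 2 4 6 8 10 12 13 14 16

Derivation:
Frame 1 starts at roll index 0: rolls=0,3 (sum=3), consumes 2 rolls
Frame 2 starts at roll index 2: rolls=5,4 (sum=9), consumes 2 rolls
Frame 3 starts at roll index 4: rolls=1,9 (sum=10), consumes 2 rolls
Frame 4 starts at roll index 6: rolls=8,0 (sum=8), consumes 2 rolls
Frame 5 starts at roll index 8: rolls=3,4 (sum=7), consumes 2 rolls
Frame 6 starts at roll index 10: rolls=9,0 (sum=9), consumes 2 rolls
Frame 7 starts at roll index 12: roll=10 (strike), consumes 1 roll
Frame 8 starts at roll index 13: roll=10 (strike), consumes 1 roll
Frame 9 starts at roll index 14: rolls=6,3 (sum=9), consumes 2 rolls
Frame 10 starts at roll index 16: 2 remaining rolls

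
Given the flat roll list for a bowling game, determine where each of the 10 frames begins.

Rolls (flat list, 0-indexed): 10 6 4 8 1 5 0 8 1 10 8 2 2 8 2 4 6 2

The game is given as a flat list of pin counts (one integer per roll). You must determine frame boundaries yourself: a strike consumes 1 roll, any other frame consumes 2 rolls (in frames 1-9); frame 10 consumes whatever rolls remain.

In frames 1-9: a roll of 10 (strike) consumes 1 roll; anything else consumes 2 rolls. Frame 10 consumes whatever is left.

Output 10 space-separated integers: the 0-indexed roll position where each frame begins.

Frame 1 starts at roll index 0: roll=10 (strike), consumes 1 roll
Frame 2 starts at roll index 1: rolls=6,4 (sum=10), consumes 2 rolls
Frame 3 starts at roll index 3: rolls=8,1 (sum=9), consumes 2 rolls
Frame 4 starts at roll index 5: rolls=5,0 (sum=5), consumes 2 rolls
Frame 5 starts at roll index 7: rolls=8,1 (sum=9), consumes 2 rolls
Frame 6 starts at roll index 9: roll=10 (strike), consumes 1 roll
Frame 7 starts at roll index 10: rolls=8,2 (sum=10), consumes 2 rolls
Frame 8 starts at roll index 12: rolls=2,8 (sum=10), consumes 2 rolls
Frame 9 starts at roll index 14: rolls=2,4 (sum=6), consumes 2 rolls
Frame 10 starts at roll index 16: 2 remaining rolls

Answer: 0 1 3 5 7 9 10 12 14 16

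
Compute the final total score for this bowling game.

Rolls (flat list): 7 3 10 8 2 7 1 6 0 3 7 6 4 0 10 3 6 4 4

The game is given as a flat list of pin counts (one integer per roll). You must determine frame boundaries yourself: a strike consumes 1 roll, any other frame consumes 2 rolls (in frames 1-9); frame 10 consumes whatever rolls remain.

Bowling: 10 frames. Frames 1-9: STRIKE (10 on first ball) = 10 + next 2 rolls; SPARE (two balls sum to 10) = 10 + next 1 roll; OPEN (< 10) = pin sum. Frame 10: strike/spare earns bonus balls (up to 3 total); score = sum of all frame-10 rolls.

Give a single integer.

Answer: 127

Derivation:
Frame 1: SPARE (7+3=10). 10 + next roll (10) = 20. Cumulative: 20
Frame 2: STRIKE. 10 + next two rolls (8+2) = 20. Cumulative: 40
Frame 3: SPARE (8+2=10). 10 + next roll (7) = 17. Cumulative: 57
Frame 4: OPEN (7+1=8). Cumulative: 65
Frame 5: OPEN (6+0=6). Cumulative: 71
Frame 6: SPARE (3+7=10). 10 + next roll (6) = 16. Cumulative: 87
Frame 7: SPARE (6+4=10). 10 + next roll (0) = 10. Cumulative: 97
Frame 8: SPARE (0+10=10). 10 + next roll (3) = 13. Cumulative: 110
Frame 9: OPEN (3+6=9). Cumulative: 119
Frame 10: OPEN. Sum of all frame-10 rolls (4+4) = 8. Cumulative: 127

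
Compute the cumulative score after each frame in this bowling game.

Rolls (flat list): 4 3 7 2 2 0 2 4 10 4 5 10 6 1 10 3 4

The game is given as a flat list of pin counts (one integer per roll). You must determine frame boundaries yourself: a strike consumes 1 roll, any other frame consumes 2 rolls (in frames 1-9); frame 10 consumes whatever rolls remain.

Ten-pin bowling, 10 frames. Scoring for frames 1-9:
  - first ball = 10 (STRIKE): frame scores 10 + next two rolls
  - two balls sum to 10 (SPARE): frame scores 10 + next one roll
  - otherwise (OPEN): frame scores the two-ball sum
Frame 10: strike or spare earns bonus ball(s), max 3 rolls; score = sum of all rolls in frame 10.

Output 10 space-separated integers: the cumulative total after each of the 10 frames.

Frame 1: OPEN (4+3=7). Cumulative: 7
Frame 2: OPEN (7+2=9). Cumulative: 16
Frame 3: OPEN (2+0=2). Cumulative: 18
Frame 4: OPEN (2+4=6). Cumulative: 24
Frame 5: STRIKE. 10 + next two rolls (4+5) = 19. Cumulative: 43
Frame 6: OPEN (4+5=9). Cumulative: 52
Frame 7: STRIKE. 10 + next two rolls (6+1) = 17. Cumulative: 69
Frame 8: OPEN (6+1=7). Cumulative: 76
Frame 9: STRIKE. 10 + next two rolls (3+4) = 17. Cumulative: 93
Frame 10: OPEN. Sum of all frame-10 rolls (3+4) = 7. Cumulative: 100

Answer: 7 16 18 24 43 52 69 76 93 100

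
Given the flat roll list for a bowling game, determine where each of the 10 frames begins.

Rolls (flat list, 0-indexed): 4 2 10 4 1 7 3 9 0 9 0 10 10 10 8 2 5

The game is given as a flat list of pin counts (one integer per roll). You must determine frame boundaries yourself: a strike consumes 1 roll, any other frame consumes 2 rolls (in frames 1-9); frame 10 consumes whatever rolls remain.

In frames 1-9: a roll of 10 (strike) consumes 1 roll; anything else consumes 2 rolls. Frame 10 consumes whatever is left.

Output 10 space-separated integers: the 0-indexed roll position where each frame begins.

Frame 1 starts at roll index 0: rolls=4,2 (sum=6), consumes 2 rolls
Frame 2 starts at roll index 2: roll=10 (strike), consumes 1 roll
Frame 3 starts at roll index 3: rolls=4,1 (sum=5), consumes 2 rolls
Frame 4 starts at roll index 5: rolls=7,3 (sum=10), consumes 2 rolls
Frame 5 starts at roll index 7: rolls=9,0 (sum=9), consumes 2 rolls
Frame 6 starts at roll index 9: rolls=9,0 (sum=9), consumes 2 rolls
Frame 7 starts at roll index 11: roll=10 (strike), consumes 1 roll
Frame 8 starts at roll index 12: roll=10 (strike), consumes 1 roll
Frame 9 starts at roll index 13: roll=10 (strike), consumes 1 roll
Frame 10 starts at roll index 14: 3 remaining rolls

Answer: 0 2 3 5 7 9 11 12 13 14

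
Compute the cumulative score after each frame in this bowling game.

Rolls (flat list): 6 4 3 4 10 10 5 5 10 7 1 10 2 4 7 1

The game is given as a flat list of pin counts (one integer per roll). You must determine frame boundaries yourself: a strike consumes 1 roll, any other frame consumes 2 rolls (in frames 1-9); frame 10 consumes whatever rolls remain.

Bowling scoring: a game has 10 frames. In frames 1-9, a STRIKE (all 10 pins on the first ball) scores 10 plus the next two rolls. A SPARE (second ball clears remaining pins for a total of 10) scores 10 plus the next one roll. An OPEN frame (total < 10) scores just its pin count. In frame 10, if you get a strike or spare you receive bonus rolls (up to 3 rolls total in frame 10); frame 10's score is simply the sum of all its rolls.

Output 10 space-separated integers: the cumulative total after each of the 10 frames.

Answer: 13 20 45 65 85 103 111 127 133 141

Derivation:
Frame 1: SPARE (6+4=10). 10 + next roll (3) = 13. Cumulative: 13
Frame 2: OPEN (3+4=7). Cumulative: 20
Frame 3: STRIKE. 10 + next two rolls (10+5) = 25. Cumulative: 45
Frame 4: STRIKE. 10 + next two rolls (5+5) = 20. Cumulative: 65
Frame 5: SPARE (5+5=10). 10 + next roll (10) = 20. Cumulative: 85
Frame 6: STRIKE. 10 + next two rolls (7+1) = 18. Cumulative: 103
Frame 7: OPEN (7+1=8). Cumulative: 111
Frame 8: STRIKE. 10 + next two rolls (2+4) = 16. Cumulative: 127
Frame 9: OPEN (2+4=6). Cumulative: 133
Frame 10: OPEN. Sum of all frame-10 rolls (7+1) = 8. Cumulative: 141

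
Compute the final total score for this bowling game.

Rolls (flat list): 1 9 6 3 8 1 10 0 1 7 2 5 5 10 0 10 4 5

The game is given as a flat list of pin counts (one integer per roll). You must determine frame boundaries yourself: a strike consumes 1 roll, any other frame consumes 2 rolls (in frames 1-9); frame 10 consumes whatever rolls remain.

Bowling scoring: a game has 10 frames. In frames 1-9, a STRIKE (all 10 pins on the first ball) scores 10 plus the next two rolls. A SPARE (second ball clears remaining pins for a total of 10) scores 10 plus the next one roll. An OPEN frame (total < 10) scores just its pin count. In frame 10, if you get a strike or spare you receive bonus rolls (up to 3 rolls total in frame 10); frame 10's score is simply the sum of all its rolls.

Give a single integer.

Answer: 118

Derivation:
Frame 1: SPARE (1+9=10). 10 + next roll (6) = 16. Cumulative: 16
Frame 2: OPEN (6+3=9). Cumulative: 25
Frame 3: OPEN (8+1=9). Cumulative: 34
Frame 4: STRIKE. 10 + next two rolls (0+1) = 11. Cumulative: 45
Frame 5: OPEN (0+1=1). Cumulative: 46
Frame 6: OPEN (7+2=9). Cumulative: 55
Frame 7: SPARE (5+5=10). 10 + next roll (10) = 20. Cumulative: 75
Frame 8: STRIKE. 10 + next two rolls (0+10) = 20. Cumulative: 95
Frame 9: SPARE (0+10=10). 10 + next roll (4) = 14. Cumulative: 109
Frame 10: OPEN. Sum of all frame-10 rolls (4+5) = 9. Cumulative: 118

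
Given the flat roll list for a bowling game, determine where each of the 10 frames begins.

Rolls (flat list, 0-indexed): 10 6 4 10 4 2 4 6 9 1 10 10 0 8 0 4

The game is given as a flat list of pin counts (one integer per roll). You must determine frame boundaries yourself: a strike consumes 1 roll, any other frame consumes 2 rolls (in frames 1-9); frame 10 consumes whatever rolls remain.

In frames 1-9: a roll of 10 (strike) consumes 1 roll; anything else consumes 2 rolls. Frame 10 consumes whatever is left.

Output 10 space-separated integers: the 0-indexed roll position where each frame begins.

Frame 1 starts at roll index 0: roll=10 (strike), consumes 1 roll
Frame 2 starts at roll index 1: rolls=6,4 (sum=10), consumes 2 rolls
Frame 3 starts at roll index 3: roll=10 (strike), consumes 1 roll
Frame 4 starts at roll index 4: rolls=4,2 (sum=6), consumes 2 rolls
Frame 5 starts at roll index 6: rolls=4,6 (sum=10), consumes 2 rolls
Frame 6 starts at roll index 8: rolls=9,1 (sum=10), consumes 2 rolls
Frame 7 starts at roll index 10: roll=10 (strike), consumes 1 roll
Frame 8 starts at roll index 11: roll=10 (strike), consumes 1 roll
Frame 9 starts at roll index 12: rolls=0,8 (sum=8), consumes 2 rolls
Frame 10 starts at roll index 14: 2 remaining rolls

Answer: 0 1 3 4 6 8 10 11 12 14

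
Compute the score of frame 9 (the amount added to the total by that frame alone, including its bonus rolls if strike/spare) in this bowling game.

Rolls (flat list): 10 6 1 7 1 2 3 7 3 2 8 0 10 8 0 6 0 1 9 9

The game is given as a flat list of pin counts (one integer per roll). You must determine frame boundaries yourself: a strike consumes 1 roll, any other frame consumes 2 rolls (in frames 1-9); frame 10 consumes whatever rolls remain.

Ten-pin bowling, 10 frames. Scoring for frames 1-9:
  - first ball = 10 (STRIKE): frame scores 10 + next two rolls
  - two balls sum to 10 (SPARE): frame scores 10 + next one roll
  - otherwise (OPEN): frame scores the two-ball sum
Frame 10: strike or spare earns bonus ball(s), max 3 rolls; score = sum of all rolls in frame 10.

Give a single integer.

Answer: 6

Derivation:
Frame 1: STRIKE. 10 + next two rolls (6+1) = 17. Cumulative: 17
Frame 2: OPEN (6+1=7). Cumulative: 24
Frame 3: OPEN (7+1=8). Cumulative: 32
Frame 4: OPEN (2+3=5). Cumulative: 37
Frame 5: SPARE (7+3=10). 10 + next roll (2) = 12. Cumulative: 49
Frame 6: SPARE (2+8=10). 10 + next roll (0) = 10. Cumulative: 59
Frame 7: SPARE (0+10=10). 10 + next roll (8) = 18. Cumulative: 77
Frame 8: OPEN (8+0=8). Cumulative: 85
Frame 9: OPEN (6+0=6). Cumulative: 91
Frame 10: SPARE. Sum of all frame-10 rolls (1+9+9) = 19. Cumulative: 110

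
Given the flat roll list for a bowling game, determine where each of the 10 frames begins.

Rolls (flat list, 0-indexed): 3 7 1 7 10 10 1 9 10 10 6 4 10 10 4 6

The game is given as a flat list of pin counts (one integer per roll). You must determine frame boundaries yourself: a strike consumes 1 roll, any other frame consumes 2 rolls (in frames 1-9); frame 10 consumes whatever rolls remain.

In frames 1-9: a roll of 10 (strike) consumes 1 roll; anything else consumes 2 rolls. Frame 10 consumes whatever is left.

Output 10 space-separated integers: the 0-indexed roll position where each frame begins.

Answer: 0 2 4 5 6 8 9 10 12 13

Derivation:
Frame 1 starts at roll index 0: rolls=3,7 (sum=10), consumes 2 rolls
Frame 2 starts at roll index 2: rolls=1,7 (sum=8), consumes 2 rolls
Frame 3 starts at roll index 4: roll=10 (strike), consumes 1 roll
Frame 4 starts at roll index 5: roll=10 (strike), consumes 1 roll
Frame 5 starts at roll index 6: rolls=1,9 (sum=10), consumes 2 rolls
Frame 6 starts at roll index 8: roll=10 (strike), consumes 1 roll
Frame 7 starts at roll index 9: roll=10 (strike), consumes 1 roll
Frame 8 starts at roll index 10: rolls=6,4 (sum=10), consumes 2 rolls
Frame 9 starts at roll index 12: roll=10 (strike), consumes 1 roll
Frame 10 starts at roll index 13: 3 remaining rolls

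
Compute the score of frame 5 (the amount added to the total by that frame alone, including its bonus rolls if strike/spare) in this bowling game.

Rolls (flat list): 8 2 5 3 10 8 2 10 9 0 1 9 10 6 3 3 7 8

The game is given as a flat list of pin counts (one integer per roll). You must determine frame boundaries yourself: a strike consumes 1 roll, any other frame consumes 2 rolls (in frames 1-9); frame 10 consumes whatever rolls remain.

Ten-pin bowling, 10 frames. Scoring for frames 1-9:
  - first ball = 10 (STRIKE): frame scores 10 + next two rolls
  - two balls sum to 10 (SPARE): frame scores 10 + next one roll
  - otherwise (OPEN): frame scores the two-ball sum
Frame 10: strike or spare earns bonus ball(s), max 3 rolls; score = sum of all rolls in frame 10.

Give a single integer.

Frame 1: SPARE (8+2=10). 10 + next roll (5) = 15. Cumulative: 15
Frame 2: OPEN (5+3=8). Cumulative: 23
Frame 3: STRIKE. 10 + next two rolls (8+2) = 20. Cumulative: 43
Frame 4: SPARE (8+2=10). 10 + next roll (10) = 20. Cumulative: 63
Frame 5: STRIKE. 10 + next two rolls (9+0) = 19. Cumulative: 82
Frame 6: OPEN (9+0=9). Cumulative: 91
Frame 7: SPARE (1+9=10). 10 + next roll (10) = 20. Cumulative: 111

Answer: 19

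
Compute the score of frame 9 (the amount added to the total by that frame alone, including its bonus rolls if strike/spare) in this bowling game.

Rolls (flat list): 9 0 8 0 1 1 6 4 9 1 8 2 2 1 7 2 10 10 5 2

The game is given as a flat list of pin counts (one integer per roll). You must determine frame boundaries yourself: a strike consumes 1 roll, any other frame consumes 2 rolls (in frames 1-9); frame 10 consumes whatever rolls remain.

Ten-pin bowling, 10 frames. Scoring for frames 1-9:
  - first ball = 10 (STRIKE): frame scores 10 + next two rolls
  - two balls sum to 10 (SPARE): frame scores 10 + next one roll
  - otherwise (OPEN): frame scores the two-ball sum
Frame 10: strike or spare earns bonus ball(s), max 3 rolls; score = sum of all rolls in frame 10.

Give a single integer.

Answer: 25

Derivation:
Frame 1: OPEN (9+0=9). Cumulative: 9
Frame 2: OPEN (8+0=8). Cumulative: 17
Frame 3: OPEN (1+1=2). Cumulative: 19
Frame 4: SPARE (6+4=10). 10 + next roll (9) = 19. Cumulative: 38
Frame 5: SPARE (9+1=10). 10 + next roll (8) = 18. Cumulative: 56
Frame 6: SPARE (8+2=10). 10 + next roll (2) = 12. Cumulative: 68
Frame 7: OPEN (2+1=3). Cumulative: 71
Frame 8: OPEN (7+2=9). Cumulative: 80
Frame 9: STRIKE. 10 + next two rolls (10+5) = 25. Cumulative: 105
Frame 10: STRIKE. Sum of all frame-10 rolls (10+5+2) = 17. Cumulative: 122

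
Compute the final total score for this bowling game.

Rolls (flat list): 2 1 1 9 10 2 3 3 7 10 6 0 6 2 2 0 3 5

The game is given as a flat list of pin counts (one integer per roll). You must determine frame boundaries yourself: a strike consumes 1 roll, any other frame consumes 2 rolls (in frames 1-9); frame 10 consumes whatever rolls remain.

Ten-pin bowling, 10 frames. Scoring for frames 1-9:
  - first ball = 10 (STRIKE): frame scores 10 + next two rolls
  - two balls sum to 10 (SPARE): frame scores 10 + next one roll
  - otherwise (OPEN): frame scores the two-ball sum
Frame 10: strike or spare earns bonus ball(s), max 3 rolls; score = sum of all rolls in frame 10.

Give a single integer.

Answer: 103

Derivation:
Frame 1: OPEN (2+1=3). Cumulative: 3
Frame 2: SPARE (1+9=10). 10 + next roll (10) = 20. Cumulative: 23
Frame 3: STRIKE. 10 + next two rolls (2+3) = 15. Cumulative: 38
Frame 4: OPEN (2+3=5). Cumulative: 43
Frame 5: SPARE (3+7=10). 10 + next roll (10) = 20. Cumulative: 63
Frame 6: STRIKE. 10 + next two rolls (6+0) = 16. Cumulative: 79
Frame 7: OPEN (6+0=6). Cumulative: 85
Frame 8: OPEN (6+2=8). Cumulative: 93
Frame 9: OPEN (2+0=2). Cumulative: 95
Frame 10: OPEN. Sum of all frame-10 rolls (3+5) = 8. Cumulative: 103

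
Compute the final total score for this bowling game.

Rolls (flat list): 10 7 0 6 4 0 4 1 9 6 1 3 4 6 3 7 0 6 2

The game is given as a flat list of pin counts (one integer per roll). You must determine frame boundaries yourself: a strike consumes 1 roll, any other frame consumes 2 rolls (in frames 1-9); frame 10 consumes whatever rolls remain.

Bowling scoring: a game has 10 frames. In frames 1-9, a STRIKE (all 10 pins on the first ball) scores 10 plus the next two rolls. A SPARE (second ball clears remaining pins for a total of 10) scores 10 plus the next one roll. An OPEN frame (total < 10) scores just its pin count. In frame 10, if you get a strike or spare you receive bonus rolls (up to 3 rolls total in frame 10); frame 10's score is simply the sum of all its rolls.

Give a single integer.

Answer: 92

Derivation:
Frame 1: STRIKE. 10 + next two rolls (7+0) = 17. Cumulative: 17
Frame 2: OPEN (7+0=7). Cumulative: 24
Frame 3: SPARE (6+4=10). 10 + next roll (0) = 10. Cumulative: 34
Frame 4: OPEN (0+4=4). Cumulative: 38
Frame 5: SPARE (1+9=10). 10 + next roll (6) = 16. Cumulative: 54
Frame 6: OPEN (6+1=7). Cumulative: 61
Frame 7: OPEN (3+4=7). Cumulative: 68
Frame 8: OPEN (6+3=9). Cumulative: 77
Frame 9: OPEN (7+0=7). Cumulative: 84
Frame 10: OPEN. Sum of all frame-10 rolls (6+2) = 8. Cumulative: 92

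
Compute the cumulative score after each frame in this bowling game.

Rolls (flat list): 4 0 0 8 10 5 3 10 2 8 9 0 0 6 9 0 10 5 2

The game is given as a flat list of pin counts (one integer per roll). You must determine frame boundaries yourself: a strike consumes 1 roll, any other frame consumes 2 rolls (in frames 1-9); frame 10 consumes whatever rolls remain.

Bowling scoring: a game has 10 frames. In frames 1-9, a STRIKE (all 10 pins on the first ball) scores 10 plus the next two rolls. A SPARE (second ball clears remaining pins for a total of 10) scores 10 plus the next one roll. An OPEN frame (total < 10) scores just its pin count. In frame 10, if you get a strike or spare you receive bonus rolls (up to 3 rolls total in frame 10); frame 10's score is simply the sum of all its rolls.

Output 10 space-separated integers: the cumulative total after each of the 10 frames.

Frame 1: OPEN (4+0=4). Cumulative: 4
Frame 2: OPEN (0+8=8). Cumulative: 12
Frame 3: STRIKE. 10 + next two rolls (5+3) = 18. Cumulative: 30
Frame 4: OPEN (5+3=8). Cumulative: 38
Frame 5: STRIKE. 10 + next two rolls (2+8) = 20. Cumulative: 58
Frame 6: SPARE (2+8=10). 10 + next roll (9) = 19. Cumulative: 77
Frame 7: OPEN (9+0=9). Cumulative: 86
Frame 8: OPEN (0+6=6). Cumulative: 92
Frame 9: OPEN (9+0=9). Cumulative: 101
Frame 10: STRIKE. Sum of all frame-10 rolls (10+5+2) = 17. Cumulative: 118

Answer: 4 12 30 38 58 77 86 92 101 118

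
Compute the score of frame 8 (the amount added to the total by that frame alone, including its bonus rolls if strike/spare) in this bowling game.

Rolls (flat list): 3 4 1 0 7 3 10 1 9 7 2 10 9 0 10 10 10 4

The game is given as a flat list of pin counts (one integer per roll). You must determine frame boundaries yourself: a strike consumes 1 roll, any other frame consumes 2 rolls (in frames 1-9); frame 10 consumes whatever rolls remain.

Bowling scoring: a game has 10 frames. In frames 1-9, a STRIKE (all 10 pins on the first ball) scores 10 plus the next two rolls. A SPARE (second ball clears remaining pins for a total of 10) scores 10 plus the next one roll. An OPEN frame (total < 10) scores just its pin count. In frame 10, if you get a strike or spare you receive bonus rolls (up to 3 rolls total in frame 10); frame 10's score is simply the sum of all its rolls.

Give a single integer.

Answer: 9

Derivation:
Frame 1: OPEN (3+4=7). Cumulative: 7
Frame 2: OPEN (1+0=1). Cumulative: 8
Frame 3: SPARE (7+3=10). 10 + next roll (10) = 20. Cumulative: 28
Frame 4: STRIKE. 10 + next two rolls (1+9) = 20. Cumulative: 48
Frame 5: SPARE (1+9=10). 10 + next roll (7) = 17. Cumulative: 65
Frame 6: OPEN (7+2=9). Cumulative: 74
Frame 7: STRIKE. 10 + next two rolls (9+0) = 19. Cumulative: 93
Frame 8: OPEN (9+0=9). Cumulative: 102
Frame 9: STRIKE. 10 + next two rolls (10+10) = 30. Cumulative: 132
Frame 10: STRIKE. Sum of all frame-10 rolls (10+10+4) = 24. Cumulative: 156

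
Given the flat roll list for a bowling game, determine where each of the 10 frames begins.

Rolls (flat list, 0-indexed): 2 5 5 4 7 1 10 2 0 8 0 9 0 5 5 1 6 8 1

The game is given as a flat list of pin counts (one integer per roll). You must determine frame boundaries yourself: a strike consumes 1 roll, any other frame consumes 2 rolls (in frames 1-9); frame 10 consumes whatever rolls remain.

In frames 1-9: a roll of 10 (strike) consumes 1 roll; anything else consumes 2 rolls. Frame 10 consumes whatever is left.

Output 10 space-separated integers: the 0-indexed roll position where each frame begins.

Answer: 0 2 4 6 7 9 11 13 15 17

Derivation:
Frame 1 starts at roll index 0: rolls=2,5 (sum=7), consumes 2 rolls
Frame 2 starts at roll index 2: rolls=5,4 (sum=9), consumes 2 rolls
Frame 3 starts at roll index 4: rolls=7,1 (sum=8), consumes 2 rolls
Frame 4 starts at roll index 6: roll=10 (strike), consumes 1 roll
Frame 5 starts at roll index 7: rolls=2,0 (sum=2), consumes 2 rolls
Frame 6 starts at roll index 9: rolls=8,0 (sum=8), consumes 2 rolls
Frame 7 starts at roll index 11: rolls=9,0 (sum=9), consumes 2 rolls
Frame 8 starts at roll index 13: rolls=5,5 (sum=10), consumes 2 rolls
Frame 9 starts at roll index 15: rolls=1,6 (sum=7), consumes 2 rolls
Frame 10 starts at roll index 17: 2 remaining rolls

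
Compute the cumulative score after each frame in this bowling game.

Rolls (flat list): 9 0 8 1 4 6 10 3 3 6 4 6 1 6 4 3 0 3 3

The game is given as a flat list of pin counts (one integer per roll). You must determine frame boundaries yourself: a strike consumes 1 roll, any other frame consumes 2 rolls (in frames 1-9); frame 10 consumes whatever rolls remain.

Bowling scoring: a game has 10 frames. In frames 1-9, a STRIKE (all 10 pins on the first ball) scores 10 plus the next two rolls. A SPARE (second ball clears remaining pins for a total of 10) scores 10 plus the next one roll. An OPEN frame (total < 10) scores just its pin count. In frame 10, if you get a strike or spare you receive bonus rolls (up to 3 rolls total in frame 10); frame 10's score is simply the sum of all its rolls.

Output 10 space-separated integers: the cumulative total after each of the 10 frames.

Frame 1: OPEN (9+0=9). Cumulative: 9
Frame 2: OPEN (8+1=9). Cumulative: 18
Frame 3: SPARE (4+6=10). 10 + next roll (10) = 20. Cumulative: 38
Frame 4: STRIKE. 10 + next two rolls (3+3) = 16. Cumulative: 54
Frame 5: OPEN (3+3=6). Cumulative: 60
Frame 6: SPARE (6+4=10). 10 + next roll (6) = 16. Cumulative: 76
Frame 7: OPEN (6+1=7). Cumulative: 83
Frame 8: SPARE (6+4=10). 10 + next roll (3) = 13. Cumulative: 96
Frame 9: OPEN (3+0=3). Cumulative: 99
Frame 10: OPEN. Sum of all frame-10 rolls (3+3) = 6. Cumulative: 105

Answer: 9 18 38 54 60 76 83 96 99 105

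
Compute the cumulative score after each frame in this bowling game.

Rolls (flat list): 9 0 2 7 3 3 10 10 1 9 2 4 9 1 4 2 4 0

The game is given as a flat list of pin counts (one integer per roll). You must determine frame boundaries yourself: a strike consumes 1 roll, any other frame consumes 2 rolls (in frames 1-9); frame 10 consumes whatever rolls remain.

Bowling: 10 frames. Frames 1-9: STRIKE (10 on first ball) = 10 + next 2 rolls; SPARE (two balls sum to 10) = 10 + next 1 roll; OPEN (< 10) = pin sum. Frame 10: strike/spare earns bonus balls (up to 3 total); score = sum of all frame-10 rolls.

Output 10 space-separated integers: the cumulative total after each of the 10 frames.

Answer: 9 18 24 45 65 77 83 97 103 107

Derivation:
Frame 1: OPEN (9+0=9). Cumulative: 9
Frame 2: OPEN (2+7=9). Cumulative: 18
Frame 3: OPEN (3+3=6). Cumulative: 24
Frame 4: STRIKE. 10 + next two rolls (10+1) = 21. Cumulative: 45
Frame 5: STRIKE. 10 + next two rolls (1+9) = 20. Cumulative: 65
Frame 6: SPARE (1+9=10). 10 + next roll (2) = 12. Cumulative: 77
Frame 7: OPEN (2+4=6). Cumulative: 83
Frame 8: SPARE (9+1=10). 10 + next roll (4) = 14. Cumulative: 97
Frame 9: OPEN (4+2=6). Cumulative: 103
Frame 10: OPEN. Sum of all frame-10 rolls (4+0) = 4. Cumulative: 107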